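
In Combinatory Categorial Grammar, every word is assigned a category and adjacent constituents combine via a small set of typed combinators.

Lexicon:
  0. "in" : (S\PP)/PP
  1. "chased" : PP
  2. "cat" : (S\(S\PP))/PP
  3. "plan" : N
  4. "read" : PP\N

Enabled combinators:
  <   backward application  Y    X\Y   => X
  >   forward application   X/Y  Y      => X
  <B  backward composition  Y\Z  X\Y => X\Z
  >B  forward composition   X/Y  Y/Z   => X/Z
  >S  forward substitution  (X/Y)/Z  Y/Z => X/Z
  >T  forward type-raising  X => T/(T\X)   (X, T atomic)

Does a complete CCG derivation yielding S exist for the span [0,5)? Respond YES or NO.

[0,5] S   <
  [0,2] S\PP   >
    [0,1] "in" : (S\PP)/PP
    [1,2] "chased" : PP
  [2,5] S\(S\PP)   >
    [2,3] "cat" : (S\(S\PP))/PP
    [3,5] PP   >
      [3,4] PP/(PP\N)   >T
        [3,4] "plan" : N
      [4,5] "read" : PP\N

YES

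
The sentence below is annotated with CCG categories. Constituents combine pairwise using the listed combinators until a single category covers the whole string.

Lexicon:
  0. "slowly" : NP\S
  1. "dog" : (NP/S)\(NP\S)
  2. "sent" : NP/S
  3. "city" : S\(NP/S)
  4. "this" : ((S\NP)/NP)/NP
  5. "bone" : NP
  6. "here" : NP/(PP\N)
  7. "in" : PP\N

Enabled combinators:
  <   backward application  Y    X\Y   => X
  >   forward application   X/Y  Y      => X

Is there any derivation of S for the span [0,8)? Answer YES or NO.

[0,8] S   <
  [0,4] NP   >
    [0,2] NP/S   <
      [0,1] "slowly" : NP\S
      [1,2] "dog" : (NP/S)\(NP\S)
    [2,4] S   <
      [2,3] "sent" : NP/S
      [3,4] "city" : S\(NP/S)
  [4,8] S\NP   >
    [4,6] (S\NP)/NP   >
      [4,5] "this" : ((S\NP)/NP)/NP
      [5,6] "bone" : NP
    [6,8] NP   >
      [6,7] "here" : NP/(PP\N)
      [7,8] "in" : PP\N

YES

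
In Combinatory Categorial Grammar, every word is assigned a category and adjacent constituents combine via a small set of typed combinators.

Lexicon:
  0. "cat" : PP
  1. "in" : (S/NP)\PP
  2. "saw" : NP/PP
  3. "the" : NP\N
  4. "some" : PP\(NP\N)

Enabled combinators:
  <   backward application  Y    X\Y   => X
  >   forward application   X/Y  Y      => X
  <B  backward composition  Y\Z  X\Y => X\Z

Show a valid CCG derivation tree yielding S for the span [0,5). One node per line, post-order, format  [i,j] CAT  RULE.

[0,5] S   >
  [0,2] S/NP   <
    [0,1] "cat" : PP
    [1,2] "in" : (S/NP)\PP
  [2,5] NP   >
    [2,3] "saw" : NP/PP
    [3,5] PP   <
      [3,4] "the" : NP\N
      [4,5] "some" : PP\(NP\N)

[0,1] PP  lex  "cat"
[1,2] (S/NP)\PP  lex  "in"
[0,2] S/NP  <  k=1
[2,3] NP/PP  lex  "saw"
[3,4] NP\N  lex  "the"
[4,5] PP\(NP\N)  lex  "some"
[3,5] PP  <  k=4
[2,5] NP  >  k=3
[0,5] S  >  k=2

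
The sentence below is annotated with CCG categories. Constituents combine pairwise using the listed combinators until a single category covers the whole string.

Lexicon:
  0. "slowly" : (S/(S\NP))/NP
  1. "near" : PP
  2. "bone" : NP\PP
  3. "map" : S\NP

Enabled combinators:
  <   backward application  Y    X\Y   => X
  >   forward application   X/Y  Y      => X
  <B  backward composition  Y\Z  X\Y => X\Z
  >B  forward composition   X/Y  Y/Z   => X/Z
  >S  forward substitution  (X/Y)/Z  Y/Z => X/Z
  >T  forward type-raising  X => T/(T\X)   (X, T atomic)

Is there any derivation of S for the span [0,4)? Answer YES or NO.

YES

[0,4] S   >
  [0,3] S/(S\NP)   >
    [0,1] "slowly" : (S/(S\NP))/NP
    [1,3] NP   >
      [1,2] NP/(NP\PP)   >T
        [1,2] "near" : PP
      [2,3] "bone" : NP\PP
  [3,4] "map" : S\NP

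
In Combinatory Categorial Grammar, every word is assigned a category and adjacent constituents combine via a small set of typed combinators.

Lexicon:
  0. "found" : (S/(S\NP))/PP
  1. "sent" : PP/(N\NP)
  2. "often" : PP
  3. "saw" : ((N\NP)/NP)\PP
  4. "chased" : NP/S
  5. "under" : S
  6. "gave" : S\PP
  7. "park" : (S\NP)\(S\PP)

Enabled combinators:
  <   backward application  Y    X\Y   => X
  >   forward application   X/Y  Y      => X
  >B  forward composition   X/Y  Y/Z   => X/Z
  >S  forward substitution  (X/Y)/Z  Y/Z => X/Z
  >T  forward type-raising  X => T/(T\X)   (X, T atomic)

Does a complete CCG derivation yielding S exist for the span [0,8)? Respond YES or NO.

[0,8] S   >
  [0,6] S/(S\NP)   >
    [0,1] "found" : (S/(S\NP))/PP
    [1,6] PP   >
      [1,2] "sent" : PP/(N\NP)
      [2,6] N\NP   >
        [2,4] (N\NP)/NP   <
          [2,3] "often" : PP
          [3,4] "saw" : ((N\NP)/NP)\PP
        [4,6] NP   >
          [4,5] "chased" : NP/S
          [5,6] "under" : S
  [6,8] S\NP   <
    [6,7] "gave" : S\PP
    [7,8] "park" : (S\NP)\(S\PP)

YES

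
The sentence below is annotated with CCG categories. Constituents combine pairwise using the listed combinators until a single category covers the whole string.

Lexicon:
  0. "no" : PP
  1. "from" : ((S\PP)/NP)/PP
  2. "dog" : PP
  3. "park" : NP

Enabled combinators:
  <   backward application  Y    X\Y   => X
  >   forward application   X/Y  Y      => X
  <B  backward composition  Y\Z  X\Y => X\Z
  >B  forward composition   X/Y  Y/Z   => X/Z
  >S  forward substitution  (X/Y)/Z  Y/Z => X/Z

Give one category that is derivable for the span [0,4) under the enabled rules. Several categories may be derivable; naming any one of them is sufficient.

[0,4] S   <
  [0,1] "no" : PP
  [1,4] S\PP   >
    [1,3] (S\PP)/NP   >
      [1,2] "from" : ((S\PP)/NP)/PP
      [2,3] "dog" : PP
    [3,4] "park" : NP

S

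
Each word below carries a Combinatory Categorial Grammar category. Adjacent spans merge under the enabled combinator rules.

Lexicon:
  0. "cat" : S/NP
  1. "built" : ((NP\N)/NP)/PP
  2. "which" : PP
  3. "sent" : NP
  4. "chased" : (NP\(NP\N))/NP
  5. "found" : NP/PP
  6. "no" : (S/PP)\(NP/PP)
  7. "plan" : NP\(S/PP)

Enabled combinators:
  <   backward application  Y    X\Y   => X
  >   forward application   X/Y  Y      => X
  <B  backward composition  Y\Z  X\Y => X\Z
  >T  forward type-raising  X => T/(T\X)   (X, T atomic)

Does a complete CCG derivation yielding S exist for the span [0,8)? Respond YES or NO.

YES

[0,8] S   >
  [0,1] "cat" : S/NP
  [1,8] NP   <
    [1,4] NP\N   >
      [1,3] (NP\N)/NP   >
        [1,2] "built" : ((NP\N)/NP)/PP
        [2,3] "which" : PP
      [3,4] "sent" : NP
    [4,8] NP\(NP\N)   >
      [4,5] "chased" : (NP\(NP\N))/NP
      [5,8] NP   <
        [5,7] S/PP   <
          [5,6] "found" : NP/PP
          [6,7] "no" : (S/PP)\(NP/PP)
        [7,8] "plan" : NP\(S/PP)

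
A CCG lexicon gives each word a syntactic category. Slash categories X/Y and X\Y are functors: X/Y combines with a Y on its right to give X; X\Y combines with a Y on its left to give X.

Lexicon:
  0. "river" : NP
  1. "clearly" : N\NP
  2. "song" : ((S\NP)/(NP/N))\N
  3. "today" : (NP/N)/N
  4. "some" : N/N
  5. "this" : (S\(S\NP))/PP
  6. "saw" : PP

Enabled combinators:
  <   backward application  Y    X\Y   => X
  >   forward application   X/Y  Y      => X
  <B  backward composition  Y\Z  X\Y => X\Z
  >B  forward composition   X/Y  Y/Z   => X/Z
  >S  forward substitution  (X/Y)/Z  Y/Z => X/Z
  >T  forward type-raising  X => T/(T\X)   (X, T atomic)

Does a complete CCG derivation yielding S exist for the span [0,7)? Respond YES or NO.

YES

[0,7] S   <
  [0,5] S\NP   >
    [0,3] (S\NP)/(NP/N)   <
      [0,2] N   <
        [0,1] "river" : NP
        [1,2] "clearly" : N\NP
      [2,3] "song" : ((S\NP)/(NP/N))\N
    [3,5] NP/N   >S
      [3,4] "today" : (NP/N)/N
      [4,5] "some" : N/N
  [5,7] S\(S\NP)   >
    [5,6] "this" : (S\(S\NP))/PP
    [6,7] "saw" : PP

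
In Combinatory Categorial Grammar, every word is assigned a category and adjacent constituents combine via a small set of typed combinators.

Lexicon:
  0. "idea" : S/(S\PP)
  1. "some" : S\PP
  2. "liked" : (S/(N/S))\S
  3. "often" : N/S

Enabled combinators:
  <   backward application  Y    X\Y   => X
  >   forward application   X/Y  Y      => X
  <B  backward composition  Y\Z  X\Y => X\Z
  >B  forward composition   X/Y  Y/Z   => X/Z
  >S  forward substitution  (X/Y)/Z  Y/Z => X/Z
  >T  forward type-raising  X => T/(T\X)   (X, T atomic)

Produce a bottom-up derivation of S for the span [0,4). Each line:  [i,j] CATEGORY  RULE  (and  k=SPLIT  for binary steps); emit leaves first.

[0,4] S   >
  [0,3] S/(N/S)   <
    [0,2] S   >
      [0,1] "idea" : S/(S\PP)
      [1,2] "some" : S\PP
    [2,3] "liked" : (S/(N/S))\S
  [3,4] "often" : N/S

[0,1] S/(S\PP)  lex  "idea"
[1,2] S\PP  lex  "some"
[0,2] S  >  k=1
[2,3] (S/(N/S))\S  lex  "liked"
[0,3] S/(N/S)  <  k=2
[3,4] N/S  lex  "often"
[0,4] S  >  k=3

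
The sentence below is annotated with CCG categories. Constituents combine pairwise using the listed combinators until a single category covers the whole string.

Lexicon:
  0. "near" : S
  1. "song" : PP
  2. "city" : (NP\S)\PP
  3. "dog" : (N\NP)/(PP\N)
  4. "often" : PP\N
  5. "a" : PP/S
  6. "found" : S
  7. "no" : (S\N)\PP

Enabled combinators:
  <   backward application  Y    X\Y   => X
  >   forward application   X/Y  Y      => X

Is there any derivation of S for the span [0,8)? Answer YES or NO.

[0,8] S   <
  [0,5] N   <
    [0,3] NP   <
      [0,1] "near" : S
      [1,3] NP\S   <
        [1,2] "song" : PP
        [2,3] "city" : (NP\S)\PP
    [3,5] N\NP   >
      [3,4] "dog" : (N\NP)/(PP\N)
      [4,5] "often" : PP\N
  [5,8] S\N   <
    [5,7] PP   >
      [5,6] "a" : PP/S
      [6,7] "found" : S
    [7,8] "no" : (S\N)\PP

YES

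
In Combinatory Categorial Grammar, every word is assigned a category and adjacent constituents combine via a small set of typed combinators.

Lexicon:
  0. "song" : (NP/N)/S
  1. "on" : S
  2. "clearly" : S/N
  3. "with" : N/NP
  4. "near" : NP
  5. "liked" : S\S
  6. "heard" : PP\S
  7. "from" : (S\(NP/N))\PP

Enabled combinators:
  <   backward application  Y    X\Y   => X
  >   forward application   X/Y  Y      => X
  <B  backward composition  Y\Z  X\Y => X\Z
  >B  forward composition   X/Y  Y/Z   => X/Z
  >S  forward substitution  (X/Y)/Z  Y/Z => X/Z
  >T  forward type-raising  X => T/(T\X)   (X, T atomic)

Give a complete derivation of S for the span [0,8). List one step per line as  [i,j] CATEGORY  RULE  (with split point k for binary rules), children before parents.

[0,1] (NP/N)/S  lex  "song"
[1,2] S  lex  "on"
[0,2] NP/N  >  k=1
[2,3] S/N  lex  "clearly"
[3,4] N/NP  lex  "with"
[4,5] NP  lex  "near"
[3,5] N  >  k=4
[2,5] S  >  k=3
[5,6] S\S  lex  "liked"
[6,7] PP\S  lex  "heard"
[5,7] PP\S  <B  k=6
[2,7] PP  <  k=5
[7,8] (S\(NP/N))\PP  lex  "from"
[2,8] S\(NP/N)  <  k=7
[0,8] S  <  k=2

[0,8] S   <
  [0,2] NP/N   >
    [0,1] "song" : (NP/N)/S
    [1,2] "on" : S
  [2,8] S\(NP/N)   <
    [2,7] PP   <
      [2,5] S   >
        [2,3] "clearly" : S/N
        [3,5] N   >
          [3,4] "with" : N/NP
          [4,5] "near" : NP
      [5,7] PP\S   <B
        [5,6] "liked" : S\S
        [6,7] "heard" : PP\S
    [7,8] "from" : (S\(NP/N))\PP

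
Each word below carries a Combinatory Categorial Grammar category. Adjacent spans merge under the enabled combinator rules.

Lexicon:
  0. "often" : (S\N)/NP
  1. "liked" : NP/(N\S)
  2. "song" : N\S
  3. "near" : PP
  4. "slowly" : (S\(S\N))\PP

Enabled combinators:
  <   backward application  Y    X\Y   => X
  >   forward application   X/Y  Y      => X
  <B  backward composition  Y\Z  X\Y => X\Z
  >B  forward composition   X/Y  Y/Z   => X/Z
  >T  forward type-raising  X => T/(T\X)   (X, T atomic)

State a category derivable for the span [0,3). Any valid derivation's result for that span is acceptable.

S\N

[0,5] S   <
  [0,3] S\N   >
    [0,1] "often" : (S\N)/NP
    [1,3] NP   >
      [1,2] "liked" : NP/(N\S)
      [2,3] "song" : N\S
  [3,5] S\(S\N)   <
    [3,4] "near" : PP
    [4,5] "slowly" : (S\(S\N))\PP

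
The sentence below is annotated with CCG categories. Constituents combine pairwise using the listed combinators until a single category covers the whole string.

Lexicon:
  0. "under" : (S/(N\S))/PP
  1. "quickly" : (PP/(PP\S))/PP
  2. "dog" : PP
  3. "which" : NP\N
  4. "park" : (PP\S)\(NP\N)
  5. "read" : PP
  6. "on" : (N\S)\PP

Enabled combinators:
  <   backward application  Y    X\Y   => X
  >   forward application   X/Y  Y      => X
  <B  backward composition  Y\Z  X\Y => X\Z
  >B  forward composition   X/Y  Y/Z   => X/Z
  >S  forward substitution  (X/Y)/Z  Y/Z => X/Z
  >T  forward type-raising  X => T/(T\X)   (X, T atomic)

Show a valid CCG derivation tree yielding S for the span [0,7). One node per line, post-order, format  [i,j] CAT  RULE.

[0,7] S   >
  [0,5] S/(N\S)   >
    [0,1] "under" : (S/(N\S))/PP
    [1,5] PP   >
      [1,3] PP/(PP\S)   >
        [1,2] "quickly" : (PP/(PP\S))/PP
        [2,3] "dog" : PP
      [3,5] PP\S   <
        [3,4] "which" : NP\N
        [4,5] "park" : (PP\S)\(NP\N)
  [5,7] N\S   <
    [5,6] "read" : PP
    [6,7] "on" : (N\S)\PP

[0,1] (S/(N\S))/PP  lex  "under"
[1,2] (PP/(PP\S))/PP  lex  "quickly"
[2,3] PP  lex  "dog"
[1,3] PP/(PP\S)  >  k=2
[3,4] NP\N  lex  "which"
[4,5] (PP\S)\(NP\N)  lex  "park"
[3,5] PP\S  <  k=4
[1,5] PP  >  k=3
[0,5] S/(N\S)  >  k=1
[5,6] PP  lex  "read"
[6,7] (N\S)\PP  lex  "on"
[5,7] N\S  <  k=6
[0,7] S  >  k=5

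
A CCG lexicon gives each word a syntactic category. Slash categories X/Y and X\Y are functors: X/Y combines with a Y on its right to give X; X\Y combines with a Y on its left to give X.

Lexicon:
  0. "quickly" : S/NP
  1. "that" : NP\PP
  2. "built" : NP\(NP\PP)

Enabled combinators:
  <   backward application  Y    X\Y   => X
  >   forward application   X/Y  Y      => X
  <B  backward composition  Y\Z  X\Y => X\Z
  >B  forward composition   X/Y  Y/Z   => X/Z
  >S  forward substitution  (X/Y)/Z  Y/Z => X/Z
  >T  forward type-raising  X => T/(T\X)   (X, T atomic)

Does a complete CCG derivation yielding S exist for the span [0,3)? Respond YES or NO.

YES

[0,3] S   >
  [0,1] "quickly" : S/NP
  [1,3] NP   <
    [1,2] "that" : NP\PP
    [2,3] "built" : NP\(NP\PP)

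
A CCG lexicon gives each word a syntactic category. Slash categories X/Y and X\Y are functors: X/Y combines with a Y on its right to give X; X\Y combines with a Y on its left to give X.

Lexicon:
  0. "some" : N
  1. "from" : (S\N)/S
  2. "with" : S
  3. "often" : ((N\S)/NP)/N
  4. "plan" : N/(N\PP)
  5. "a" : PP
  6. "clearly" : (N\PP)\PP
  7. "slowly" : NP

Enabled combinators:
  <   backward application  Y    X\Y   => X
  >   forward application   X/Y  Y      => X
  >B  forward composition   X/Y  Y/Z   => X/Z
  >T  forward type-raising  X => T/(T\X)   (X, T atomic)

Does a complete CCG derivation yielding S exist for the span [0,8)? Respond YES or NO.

NO

N (S\N)/S S ((N\S)/NP)/N N/(N\PP) PP (N\PP)\PP NP
CKY chart[0,8] = {N, N/(NP\NP), N/(N\N), NP/(NP\N), PP/(PP\N), S/(S\N)}; S ∉ chart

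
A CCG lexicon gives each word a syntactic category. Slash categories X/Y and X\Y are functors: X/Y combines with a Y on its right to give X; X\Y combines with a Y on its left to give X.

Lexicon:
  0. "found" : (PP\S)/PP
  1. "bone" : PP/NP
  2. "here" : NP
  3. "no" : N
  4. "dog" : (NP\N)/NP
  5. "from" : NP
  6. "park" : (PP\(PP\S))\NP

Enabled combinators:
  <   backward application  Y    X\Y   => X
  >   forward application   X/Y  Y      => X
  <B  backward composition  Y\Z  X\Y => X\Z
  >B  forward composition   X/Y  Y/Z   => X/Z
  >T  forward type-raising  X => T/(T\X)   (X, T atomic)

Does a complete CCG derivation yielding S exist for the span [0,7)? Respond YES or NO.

(PP\S)/PP PP/NP NP N (NP\N)/NP NP (PP\(PP\S))\NP
CKY chart[0,7] = {N/(N\PP), NP/(NP\PP), PP, PP/(PP\PP), S/(S\PP)}; S ∉ chart

NO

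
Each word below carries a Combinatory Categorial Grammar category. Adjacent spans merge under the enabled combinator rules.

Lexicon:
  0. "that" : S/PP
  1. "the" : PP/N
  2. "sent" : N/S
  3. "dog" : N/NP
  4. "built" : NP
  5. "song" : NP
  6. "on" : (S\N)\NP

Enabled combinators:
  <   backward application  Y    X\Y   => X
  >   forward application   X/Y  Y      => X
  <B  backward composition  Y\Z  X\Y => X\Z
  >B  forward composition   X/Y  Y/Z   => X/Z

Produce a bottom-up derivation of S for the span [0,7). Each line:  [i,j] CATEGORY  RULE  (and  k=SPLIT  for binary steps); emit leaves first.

[0,7] S   >
  [0,1] "that" : S/PP
  [1,7] PP   >
    [1,3] PP/S   >B
      [1,2] "the" : PP/N
      [2,3] "sent" : N/S
    [3,7] S   <
      [3,5] N   >
        [3,4] "dog" : N/NP
        [4,5] "built" : NP
      [5,7] S\N   <
        [5,6] "song" : NP
        [6,7] "on" : (S\N)\NP

[0,1] S/PP  lex  "that"
[1,2] PP/N  lex  "the"
[2,3] N/S  lex  "sent"
[1,3] PP/S  >B  k=2
[3,4] N/NP  lex  "dog"
[4,5] NP  lex  "built"
[3,5] N  >  k=4
[5,6] NP  lex  "song"
[6,7] (S\N)\NP  lex  "on"
[5,7] S\N  <  k=6
[3,7] S  <  k=5
[1,7] PP  >  k=3
[0,7] S  >  k=1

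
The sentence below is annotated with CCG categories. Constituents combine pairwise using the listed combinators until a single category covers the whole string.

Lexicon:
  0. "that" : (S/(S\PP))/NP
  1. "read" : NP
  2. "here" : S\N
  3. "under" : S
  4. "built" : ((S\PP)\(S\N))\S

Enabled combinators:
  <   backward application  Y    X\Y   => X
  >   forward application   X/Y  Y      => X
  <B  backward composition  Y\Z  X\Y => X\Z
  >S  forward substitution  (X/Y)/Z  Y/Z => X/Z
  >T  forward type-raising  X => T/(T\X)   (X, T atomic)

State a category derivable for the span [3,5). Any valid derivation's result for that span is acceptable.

(S\PP)\(S\N)

[0,5] S   >
  [0,2] S/(S\PP)   >
    [0,1] "that" : (S/(S\PP))/NP
    [1,2] "read" : NP
  [2,5] S\PP   <
    [2,3] "here" : S\N
    [3,5] (S\PP)\(S\N)   <
      [3,4] "under" : S
      [4,5] "built" : ((S\PP)\(S\N))\S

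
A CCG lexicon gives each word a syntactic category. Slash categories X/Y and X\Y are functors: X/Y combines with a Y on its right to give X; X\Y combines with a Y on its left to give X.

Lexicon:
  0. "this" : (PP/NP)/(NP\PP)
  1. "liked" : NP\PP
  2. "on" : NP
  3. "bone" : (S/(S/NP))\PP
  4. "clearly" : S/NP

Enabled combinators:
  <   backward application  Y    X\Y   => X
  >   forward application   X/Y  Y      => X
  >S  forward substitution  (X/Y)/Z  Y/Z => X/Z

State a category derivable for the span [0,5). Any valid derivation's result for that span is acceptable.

S

[0,5] S   >
  [0,4] S/(S/NP)   <
    [0,3] PP   >
      [0,2] PP/NP   >
        [0,1] "this" : (PP/NP)/(NP\PP)
        [1,2] "liked" : NP\PP
      [2,3] "on" : NP
    [3,4] "bone" : (S/(S/NP))\PP
  [4,5] "clearly" : S/NP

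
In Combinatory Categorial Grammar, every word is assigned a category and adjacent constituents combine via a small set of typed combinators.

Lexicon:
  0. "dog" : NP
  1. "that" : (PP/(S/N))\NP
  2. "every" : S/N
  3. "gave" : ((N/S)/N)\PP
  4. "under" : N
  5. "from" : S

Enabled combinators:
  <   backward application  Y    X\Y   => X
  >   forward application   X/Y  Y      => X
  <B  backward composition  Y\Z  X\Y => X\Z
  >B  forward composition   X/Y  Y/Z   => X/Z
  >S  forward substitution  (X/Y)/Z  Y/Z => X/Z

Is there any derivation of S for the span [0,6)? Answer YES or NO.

NP (PP/(S/N))\NP S/N ((N/S)/N)\PP N S
CKY chart[0,6] = {N}; S ∉ chart

NO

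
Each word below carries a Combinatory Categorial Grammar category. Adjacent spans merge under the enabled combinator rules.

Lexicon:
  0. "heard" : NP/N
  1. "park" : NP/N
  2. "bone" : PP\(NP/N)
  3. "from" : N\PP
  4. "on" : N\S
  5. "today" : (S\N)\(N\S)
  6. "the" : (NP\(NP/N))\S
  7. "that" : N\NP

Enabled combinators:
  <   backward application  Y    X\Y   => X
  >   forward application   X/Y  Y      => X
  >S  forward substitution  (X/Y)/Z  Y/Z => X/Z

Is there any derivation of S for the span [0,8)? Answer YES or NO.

NP/N NP/N PP\(NP/N) N\PP N\S (S\N)\(N\S) (NP\(NP/N))\S N\NP
CKY chart[0,8] = {N}; S ∉ chart

NO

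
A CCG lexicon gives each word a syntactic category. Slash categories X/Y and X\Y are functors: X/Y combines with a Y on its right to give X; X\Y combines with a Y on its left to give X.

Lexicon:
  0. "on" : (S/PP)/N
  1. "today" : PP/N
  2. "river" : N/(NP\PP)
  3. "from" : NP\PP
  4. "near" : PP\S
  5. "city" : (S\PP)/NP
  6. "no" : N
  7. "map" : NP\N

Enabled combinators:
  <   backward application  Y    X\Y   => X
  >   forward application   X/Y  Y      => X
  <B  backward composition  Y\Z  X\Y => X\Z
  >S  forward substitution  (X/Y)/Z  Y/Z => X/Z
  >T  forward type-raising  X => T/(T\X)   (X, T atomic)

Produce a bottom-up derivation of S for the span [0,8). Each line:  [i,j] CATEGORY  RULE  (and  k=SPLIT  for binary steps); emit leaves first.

[0,8] S   <
  [0,5] PP   <
    [0,4] S   >
      [0,2] S/N   >S
        [0,1] "on" : (S/PP)/N
        [1,2] "today" : PP/N
      [2,4] N   >
        [2,3] "river" : N/(NP\PP)
        [3,4] "from" : NP\PP
    [4,5] "near" : PP\S
  [5,8] S\PP   >
    [5,6] "city" : (S\PP)/NP
    [6,8] NP   >
      [6,7] NP/(NP\N)   >T
        [6,7] "no" : N
      [7,8] "map" : NP\N

[0,1] (S/PP)/N  lex  "on"
[1,2] PP/N  lex  "today"
[0,2] S/N  >S  k=1
[2,3] N/(NP\PP)  lex  "river"
[3,4] NP\PP  lex  "from"
[2,4] N  >  k=3
[0,4] S  >  k=2
[4,5] PP\S  lex  "near"
[0,5] PP  <  k=4
[5,6] (S\PP)/NP  lex  "city"
[6,7] N  lex  "no"
[6,7] NP/(NP\N)  >T
[7,8] NP\N  lex  "map"
[6,8] NP  >  k=7
[5,8] S\PP  >  k=6
[0,8] S  <  k=5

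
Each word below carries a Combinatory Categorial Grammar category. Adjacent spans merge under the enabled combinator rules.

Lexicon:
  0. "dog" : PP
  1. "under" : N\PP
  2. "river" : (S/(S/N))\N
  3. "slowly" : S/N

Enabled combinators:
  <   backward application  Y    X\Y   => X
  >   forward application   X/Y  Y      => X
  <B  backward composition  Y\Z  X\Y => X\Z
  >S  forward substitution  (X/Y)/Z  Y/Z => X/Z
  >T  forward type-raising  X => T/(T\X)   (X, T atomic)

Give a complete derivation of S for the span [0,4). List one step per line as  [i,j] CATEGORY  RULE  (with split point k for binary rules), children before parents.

[0,1] PP  lex  "dog"
[0,1] N/(N\PP)  >T
[1,2] N\PP  lex  "under"
[0,2] N  >  k=1
[2,3] (S/(S/N))\N  lex  "river"
[0,3] S/(S/N)  <  k=2
[3,4] S/N  lex  "slowly"
[0,4] S  >  k=3

[0,4] S   >
  [0,3] S/(S/N)   <
    [0,2] N   >
      [0,1] N/(N\PP)   >T
        [0,1] "dog" : PP
      [1,2] "under" : N\PP
    [2,3] "river" : (S/(S/N))\N
  [3,4] "slowly" : S/N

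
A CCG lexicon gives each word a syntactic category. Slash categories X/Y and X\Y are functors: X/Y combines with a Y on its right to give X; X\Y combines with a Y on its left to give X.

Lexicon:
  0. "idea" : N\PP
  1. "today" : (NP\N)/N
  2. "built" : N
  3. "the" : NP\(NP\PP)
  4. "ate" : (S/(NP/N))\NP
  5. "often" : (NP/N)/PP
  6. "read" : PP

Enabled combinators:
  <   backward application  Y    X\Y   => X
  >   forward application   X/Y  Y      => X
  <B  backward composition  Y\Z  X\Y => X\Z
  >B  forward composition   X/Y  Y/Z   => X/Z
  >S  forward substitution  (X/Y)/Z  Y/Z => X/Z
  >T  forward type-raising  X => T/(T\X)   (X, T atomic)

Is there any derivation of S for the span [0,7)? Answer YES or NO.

YES

[0,7] S   >
  [0,5] S/(NP/N)   <
    [0,4] NP   <
      [0,3] NP\PP   <B
        [0,1] "idea" : N\PP
        [1,3] NP\N   >
          [1,2] "today" : (NP\N)/N
          [2,3] "built" : N
      [3,4] "the" : NP\(NP\PP)
    [4,5] "ate" : (S/(NP/N))\NP
  [5,7] NP/N   >
    [5,6] "often" : (NP/N)/PP
    [6,7] "read" : PP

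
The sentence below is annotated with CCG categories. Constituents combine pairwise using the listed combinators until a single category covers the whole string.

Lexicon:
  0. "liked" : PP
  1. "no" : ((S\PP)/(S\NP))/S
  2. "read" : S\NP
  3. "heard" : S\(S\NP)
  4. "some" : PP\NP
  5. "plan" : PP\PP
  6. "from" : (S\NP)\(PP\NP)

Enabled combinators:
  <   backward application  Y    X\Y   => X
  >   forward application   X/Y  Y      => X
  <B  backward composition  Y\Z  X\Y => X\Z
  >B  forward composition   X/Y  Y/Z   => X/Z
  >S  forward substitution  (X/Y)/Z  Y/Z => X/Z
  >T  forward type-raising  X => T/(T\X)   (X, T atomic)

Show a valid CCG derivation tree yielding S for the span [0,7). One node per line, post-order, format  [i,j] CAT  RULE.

[0,7] S   >
  [0,1] S/(S\PP)   >T
    [0,1] "liked" : PP
  [1,7] S\PP   >
    [1,4] (S\PP)/(S\NP)   >
      [1,2] "no" : ((S\PP)/(S\NP))/S
      [2,4] S   <
        [2,3] "read" : S\NP
        [3,4] "heard" : S\(S\NP)
    [4,7] S\NP   <
      [4,6] PP\NP   <B
        [4,5] "some" : PP\NP
        [5,6] "plan" : PP\PP
      [6,7] "from" : (S\NP)\(PP\NP)

[0,1] PP  lex  "liked"
[0,1] S/(S\PP)  >T
[1,2] ((S\PP)/(S\NP))/S  lex  "no"
[2,3] S\NP  lex  "read"
[3,4] S\(S\NP)  lex  "heard"
[2,4] S  <  k=3
[1,4] (S\PP)/(S\NP)  >  k=2
[4,5] PP\NP  lex  "some"
[5,6] PP\PP  lex  "plan"
[4,6] PP\NP  <B  k=5
[6,7] (S\NP)\(PP\NP)  lex  "from"
[4,7] S\NP  <  k=6
[1,7] S\PP  >  k=4
[0,7] S  >  k=1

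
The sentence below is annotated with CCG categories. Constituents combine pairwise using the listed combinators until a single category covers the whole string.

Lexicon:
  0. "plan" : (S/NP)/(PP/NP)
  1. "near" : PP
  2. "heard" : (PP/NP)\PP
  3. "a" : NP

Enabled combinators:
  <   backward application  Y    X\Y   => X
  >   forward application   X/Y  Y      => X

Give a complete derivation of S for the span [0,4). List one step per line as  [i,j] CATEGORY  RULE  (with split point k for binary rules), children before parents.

[0,4] S   >
  [0,3] S/NP   >
    [0,1] "plan" : (S/NP)/(PP/NP)
    [1,3] PP/NP   <
      [1,2] "near" : PP
      [2,3] "heard" : (PP/NP)\PP
  [3,4] "a" : NP

[0,1] (S/NP)/(PP/NP)  lex  "plan"
[1,2] PP  lex  "near"
[2,3] (PP/NP)\PP  lex  "heard"
[1,3] PP/NP  <  k=2
[0,3] S/NP  >  k=1
[3,4] NP  lex  "a"
[0,4] S  >  k=3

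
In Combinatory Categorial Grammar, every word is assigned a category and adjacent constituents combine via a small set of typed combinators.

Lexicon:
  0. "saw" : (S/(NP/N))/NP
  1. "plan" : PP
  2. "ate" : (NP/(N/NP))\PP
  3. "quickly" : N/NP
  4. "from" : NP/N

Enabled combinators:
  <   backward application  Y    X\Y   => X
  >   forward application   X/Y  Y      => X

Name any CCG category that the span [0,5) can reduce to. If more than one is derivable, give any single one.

S

[0,5] S   >
  [0,4] S/(NP/N)   >
    [0,1] "saw" : (S/(NP/N))/NP
    [1,4] NP   >
      [1,3] NP/(N/NP)   <
        [1,2] "plan" : PP
        [2,3] "ate" : (NP/(N/NP))\PP
      [3,4] "quickly" : N/NP
  [4,5] "from" : NP/N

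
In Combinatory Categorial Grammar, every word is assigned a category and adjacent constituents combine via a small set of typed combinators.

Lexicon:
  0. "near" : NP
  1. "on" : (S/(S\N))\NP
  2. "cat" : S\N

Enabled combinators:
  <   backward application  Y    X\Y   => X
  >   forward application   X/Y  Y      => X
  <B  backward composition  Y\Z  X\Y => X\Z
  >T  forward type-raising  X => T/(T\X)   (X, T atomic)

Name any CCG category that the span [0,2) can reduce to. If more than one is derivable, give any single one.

[0,3] S   >
  [0,2] S/(S\N)   <
    [0,1] "near" : NP
    [1,2] "on" : (S/(S\N))\NP
  [2,3] "cat" : S\N

S/(S\N)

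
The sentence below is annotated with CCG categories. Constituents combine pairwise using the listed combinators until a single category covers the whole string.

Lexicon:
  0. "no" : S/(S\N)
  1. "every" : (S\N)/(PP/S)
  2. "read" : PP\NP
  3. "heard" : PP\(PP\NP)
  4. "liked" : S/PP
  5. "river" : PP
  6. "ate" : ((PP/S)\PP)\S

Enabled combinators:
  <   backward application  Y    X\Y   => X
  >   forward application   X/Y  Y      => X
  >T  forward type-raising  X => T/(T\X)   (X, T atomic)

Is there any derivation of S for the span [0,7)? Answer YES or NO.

YES

[0,7] S   >
  [0,1] "no" : S/(S\N)
  [1,7] S\N   >
    [1,2] "every" : (S\N)/(PP/S)
    [2,7] PP/S   <
      [2,4] PP   <
        [2,3] "read" : PP\NP
        [3,4] "heard" : PP\(PP\NP)
      [4,7] (PP/S)\PP   <
        [4,6] S   >
          [4,5] "liked" : S/PP
          [5,6] "river" : PP
        [6,7] "ate" : ((PP/S)\PP)\S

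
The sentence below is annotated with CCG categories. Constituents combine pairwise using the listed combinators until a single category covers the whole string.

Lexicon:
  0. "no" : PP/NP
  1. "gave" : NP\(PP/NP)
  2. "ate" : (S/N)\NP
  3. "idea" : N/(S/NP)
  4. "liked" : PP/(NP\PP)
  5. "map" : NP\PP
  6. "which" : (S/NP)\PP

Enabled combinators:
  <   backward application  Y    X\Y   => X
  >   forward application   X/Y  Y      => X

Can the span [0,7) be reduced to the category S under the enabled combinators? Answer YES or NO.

YES

[0,7] S   >
  [0,3] S/N   <
    [0,2] NP   <
      [0,1] "no" : PP/NP
      [1,2] "gave" : NP\(PP/NP)
    [2,3] "ate" : (S/N)\NP
  [3,7] N   >
    [3,4] "idea" : N/(S/NP)
    [4,7] S/NP   <
      [4,6] PP   >
        [4,5] "liked" : PP/(NP\PP)
        [5,6] "map" : NP\PP
      [6,7] "which" : (S/NP)\PP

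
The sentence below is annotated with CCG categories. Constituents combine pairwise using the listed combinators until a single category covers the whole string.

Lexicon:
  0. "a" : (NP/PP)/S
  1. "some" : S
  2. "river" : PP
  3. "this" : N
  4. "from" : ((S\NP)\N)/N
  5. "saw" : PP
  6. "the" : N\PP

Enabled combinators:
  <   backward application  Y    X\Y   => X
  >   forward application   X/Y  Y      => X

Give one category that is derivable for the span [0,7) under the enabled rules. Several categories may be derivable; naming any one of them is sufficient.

S

[0,7] S   <
  [0,3] NP   >
    [0,2] NP/PP   >
      [0,1] "a" : (NP/PP)/S
      [1,2] "some" : S
    [2,3] "river" : PP
  [3,7] S\NP   <
    [3,4] "this" : N
    [4,7] (S\NP)\N   >
      [4,5] "from" : ((S\NP)\N)/N
      [5,7] N   <
        [5,6] "saw" : PP
        [6,7] "the" : N\PP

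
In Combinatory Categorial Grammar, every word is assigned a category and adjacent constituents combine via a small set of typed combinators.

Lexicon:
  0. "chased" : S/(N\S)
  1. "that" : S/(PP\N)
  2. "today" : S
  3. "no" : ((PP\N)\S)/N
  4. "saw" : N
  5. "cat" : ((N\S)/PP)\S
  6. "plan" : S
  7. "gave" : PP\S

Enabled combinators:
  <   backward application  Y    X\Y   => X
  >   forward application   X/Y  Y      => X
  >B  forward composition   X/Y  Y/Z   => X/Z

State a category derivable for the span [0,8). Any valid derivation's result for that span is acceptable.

[0,8] S   >
  [0,6] S/PP   >B
    [0,1] "chased" : S/(N\S)
    [1,6] (N\S)/PP   <
      [1,5] S   >
        [1,2] "that" : S/(PP\N)
        [2,5] PP\N   <
          [2,3] "today" : S
          [3,5] (PP\N)\S   >
            [3,4] "no" : ((PP\N)\S)/N
            [4,5] "saw" : N
      [5,6] "cat" : ((N\S)/PP)\S
  [6,8] PP   <
    [6,7] "plan" : S
    [7,8] "gave" : PP\S

S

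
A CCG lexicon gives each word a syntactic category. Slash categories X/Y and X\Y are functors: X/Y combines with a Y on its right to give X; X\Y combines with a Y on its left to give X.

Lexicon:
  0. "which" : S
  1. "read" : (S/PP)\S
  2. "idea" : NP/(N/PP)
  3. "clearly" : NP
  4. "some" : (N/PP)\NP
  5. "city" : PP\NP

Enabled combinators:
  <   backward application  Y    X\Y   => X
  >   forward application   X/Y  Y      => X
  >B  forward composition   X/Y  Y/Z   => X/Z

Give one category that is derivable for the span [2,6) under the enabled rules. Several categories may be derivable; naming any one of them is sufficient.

PP

[0,6] S   >
  [0,2] S/PP   <
    [0,1] "which" : S
    [1,2] "read" : (S/PP)\S
  [2,6] PP   <
    [2,5] NP   >
      [2,3] "idea" : NP/(N/PP)
      [3,5] N/PP   <
        [3,4] "clearly" : NP
        [4,5] "some" : (N/PP)\NP
    [5,6] "city" : PP\NP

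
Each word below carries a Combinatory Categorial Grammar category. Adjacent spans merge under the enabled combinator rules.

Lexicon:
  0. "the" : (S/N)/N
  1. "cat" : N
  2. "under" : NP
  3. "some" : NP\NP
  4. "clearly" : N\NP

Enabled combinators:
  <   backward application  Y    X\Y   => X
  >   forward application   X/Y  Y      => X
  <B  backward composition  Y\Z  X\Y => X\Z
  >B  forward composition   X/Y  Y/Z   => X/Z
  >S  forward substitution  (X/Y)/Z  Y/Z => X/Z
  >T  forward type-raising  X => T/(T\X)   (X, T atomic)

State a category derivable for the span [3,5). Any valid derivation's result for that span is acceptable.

[0,5] S   >
  [0,2] S/N   >
    [0,1] "the" : (S/N)/N
    [1,2] "cat" : N
  [2,5] N   <
    [2,3] "under" : NP
    [3,5] N\NP   <B
      [3,4] "some" : NP\NP
      [4,5] "clearly" : N\NP

N\NP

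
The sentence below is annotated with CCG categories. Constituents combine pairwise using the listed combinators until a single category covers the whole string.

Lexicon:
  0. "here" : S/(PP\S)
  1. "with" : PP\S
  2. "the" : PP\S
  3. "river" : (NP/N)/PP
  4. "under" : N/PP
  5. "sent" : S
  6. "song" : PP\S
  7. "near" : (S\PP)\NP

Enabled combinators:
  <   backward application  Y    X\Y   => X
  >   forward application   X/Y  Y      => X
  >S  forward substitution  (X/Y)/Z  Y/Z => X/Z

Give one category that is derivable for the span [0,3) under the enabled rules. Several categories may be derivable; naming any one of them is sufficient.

[0,8] S   <
  [0,3] PP   <
    [0,2] S   >
      [0,1] "here" : S/(PP\S)
      [1,2] "with" : PP\S
    [2,3] "the" : PP\S
  [3,8] S\PP   <
    [3,7] NP   >
      [3,5] NP/PP   >S
        [3,4] "river" : (NP/N)/PP
        [4,5] "under" : N/PP
      [5,7] PP   <
        [5,6] "sent" : S
        [6,7] "song" : PP\S
    [7,8] "near" : (S\PP)\NP

PP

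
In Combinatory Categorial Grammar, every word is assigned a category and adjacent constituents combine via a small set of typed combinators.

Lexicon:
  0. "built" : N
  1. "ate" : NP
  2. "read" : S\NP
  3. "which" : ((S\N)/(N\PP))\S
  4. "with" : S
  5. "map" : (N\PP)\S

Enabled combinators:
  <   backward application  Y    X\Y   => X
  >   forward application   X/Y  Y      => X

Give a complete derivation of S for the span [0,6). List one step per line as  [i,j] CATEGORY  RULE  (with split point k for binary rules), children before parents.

[0,1] N  lex  "built"
[1,2] NP  lex  "ate"
[2,3] S\NP  lex  "read"
[1,3] S  <  k=2
[3,4] ((S\N)/(N\PP))\S  lex  "which"
[1,4] (S\N)/(N\PP)  <  k=3
[4,5] S  lex  "with"
[5,6] (N\PP)\S  lex  "map"
[4,6] N\PP  <  k=5
[1,6] S\N  >  k=4
[0,6] S  <  k=1

[0,6] S   <
  [0,1] "built" : N
  [1,6] S\N   >
    [1,4] (S\N)/(N\PP)   <
      [1,3] S   <
        [1,2] "ate" : NP
        [2,3] "read" : S\NP
      [3,4] "which" : ((S\N)/(N\PP))\S
    [4,6] N\PP   <
      [4,5] "with" : S
      [5,6] "map" : (N\PP)\S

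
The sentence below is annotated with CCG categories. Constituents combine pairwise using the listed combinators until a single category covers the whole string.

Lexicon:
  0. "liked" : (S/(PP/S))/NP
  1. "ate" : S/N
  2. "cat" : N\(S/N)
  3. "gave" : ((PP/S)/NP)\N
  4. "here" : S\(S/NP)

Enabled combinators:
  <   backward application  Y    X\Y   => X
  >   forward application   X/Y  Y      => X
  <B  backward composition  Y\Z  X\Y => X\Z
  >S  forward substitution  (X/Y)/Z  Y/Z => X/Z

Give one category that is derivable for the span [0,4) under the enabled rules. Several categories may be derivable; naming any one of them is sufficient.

S/NP

[0,5] S   <
  [0,4] S/NP   >S
    [0,1] "liked" : (S/(PP/S))/NP
    [1,4] (PP/S)/NP   <
      [1,3] N   <
        [1,2] "ate" : S/N
        [2,3] "cat" : N\(S/N)
      [3,4] "gave" : ((PP/S)/NP)\N
  [4,5] "here" : S\(S/NP)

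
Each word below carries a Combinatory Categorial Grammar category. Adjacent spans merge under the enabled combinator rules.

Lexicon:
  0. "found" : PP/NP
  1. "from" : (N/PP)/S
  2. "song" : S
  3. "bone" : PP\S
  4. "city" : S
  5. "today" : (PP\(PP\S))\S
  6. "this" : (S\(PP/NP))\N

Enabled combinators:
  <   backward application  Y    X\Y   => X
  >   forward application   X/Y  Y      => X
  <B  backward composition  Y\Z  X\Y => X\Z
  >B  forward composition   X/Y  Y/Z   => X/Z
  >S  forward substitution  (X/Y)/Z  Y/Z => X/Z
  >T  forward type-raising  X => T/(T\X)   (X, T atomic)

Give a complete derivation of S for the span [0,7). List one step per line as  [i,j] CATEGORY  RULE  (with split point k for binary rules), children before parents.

[0,7] S   <
  [0,1] "found" : PP/NP
  [1,7] S\(PP/NP)   <
    [1,6] N   >
      [1,3] N/PP   >
        [1,2] "from" : (N/PP)/S
        [2,3] "song" : S
      [3,6] PP   <
        [3,4] "bone" : PP\S
        [4,6] PP\(PP\S)   <
          [4,5] "city" : S
          [5,6] "today" : (PP\(PP\S))\S
    [6,7] "this" : (S\(PP/NP))\N

[0,1] PP/NP  lex  "found"
[1,2] (N/PP)/S  lex  "from"
[2,3] S  lex  "song"
[1,3] N/PP  >  k=2
[3,4] PP\S  lex  "bone"
[4,5] S  lex  "city"
[5,6] (PP\(PP\S))\S  lex  "today"
[4,6] PP\(PP\S)  <  k=5
[3,6] PP  <  k=4
[1,6] N  >  k=3
[6,7] (S\(PP/NP))\N  lex  "this"
[1,7] S\(PP/NP)  <  k=6
[0,7] S  <  k=1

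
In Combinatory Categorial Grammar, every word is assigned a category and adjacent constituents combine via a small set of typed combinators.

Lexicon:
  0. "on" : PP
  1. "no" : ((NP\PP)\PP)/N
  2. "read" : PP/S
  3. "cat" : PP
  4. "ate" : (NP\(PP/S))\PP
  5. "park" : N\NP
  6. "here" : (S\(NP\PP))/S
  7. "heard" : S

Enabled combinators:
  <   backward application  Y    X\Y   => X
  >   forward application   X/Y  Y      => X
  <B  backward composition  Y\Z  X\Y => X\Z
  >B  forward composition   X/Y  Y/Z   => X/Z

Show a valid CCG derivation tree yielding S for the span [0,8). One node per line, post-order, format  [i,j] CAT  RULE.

[0,8] S   <
  [0,6] NP\PP   <
    [0,1] "on" : PP
    [1,6] (NP\PP)\PP   >
      [1,2] "no" : ((NP\PP)\PP)/N
      [2,6] N   <
        [2,5] NP   <
          [2,3] "read" : PP/S
          [3,5] NP\(PP/S)   <
            [3,4] "cat" : PP
            [4,5] "ate" : (NP\(PP/S))\PP
        [5,6] "park" : N\NP
  [6,8] S\(NP\PP)   >
    [6,7] "here" : (S\(NP\PP))/S
    [7,8] "heard" : S

[0,1] PP  lex  "on"
[1,2] ((NP\PP)\PP)/N  lex  "no"
[2,3] PP/S  lex  "read"
[3,4] PP  lex  "cat"
[4,5] (NP\(PP/S))\PP  lex  "ate"
[3,5] NP\(PP/S)  <  k=4
[2,5] NP  <  k=3
[5,6] N\NP  lex  "park"
[2,6] N  <  k=5
[1,6] (NP\PP)\PP  >  k=2
[0,6] NP\PP  <  k=1
[6,7] (S\(NP\PP))/S  lex  "here"
[7,8] S  lex  "heard"
[6,8] S\(NP\PP)  >  k=7
[0,8] S  <  k=6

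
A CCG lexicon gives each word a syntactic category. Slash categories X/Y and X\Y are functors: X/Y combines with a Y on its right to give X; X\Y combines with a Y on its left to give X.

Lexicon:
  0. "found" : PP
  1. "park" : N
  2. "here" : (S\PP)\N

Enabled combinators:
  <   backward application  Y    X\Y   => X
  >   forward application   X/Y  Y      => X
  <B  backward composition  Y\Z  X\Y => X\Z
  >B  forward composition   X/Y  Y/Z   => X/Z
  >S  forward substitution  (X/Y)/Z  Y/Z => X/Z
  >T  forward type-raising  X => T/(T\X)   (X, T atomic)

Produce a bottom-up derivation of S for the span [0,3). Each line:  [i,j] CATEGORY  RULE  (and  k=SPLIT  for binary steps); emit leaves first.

[0,1] PP  lex  "found"
[0,1] S/(S\PP)  >T
[1,2] N  lex  "park"
[2,3] (S\PP)\N  lex  "here"
[1,3] S\PP  <  k=2
[0,3] S  >  k=1

[0,3] S   >
  [0,1] S/(S\PP)   >T
    [0,1] "found" : PP
  [1,3] S\PP   <
    [1,2] "park" : N
    [2,3] "here" : (S\PP)\N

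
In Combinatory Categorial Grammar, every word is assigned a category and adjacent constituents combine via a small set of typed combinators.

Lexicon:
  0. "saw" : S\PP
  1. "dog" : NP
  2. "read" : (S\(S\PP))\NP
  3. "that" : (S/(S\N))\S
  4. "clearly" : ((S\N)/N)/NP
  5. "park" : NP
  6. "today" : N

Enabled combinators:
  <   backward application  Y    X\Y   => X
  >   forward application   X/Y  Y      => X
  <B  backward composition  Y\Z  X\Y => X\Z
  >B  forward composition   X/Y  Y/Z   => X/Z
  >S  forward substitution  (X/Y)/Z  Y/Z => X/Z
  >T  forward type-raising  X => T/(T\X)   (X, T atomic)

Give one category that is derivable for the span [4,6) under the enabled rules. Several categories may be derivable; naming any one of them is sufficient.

[0,7] S   >
  [0,4] S/(S\N)   <
    [0,3] S   <
      [0,1] "saw" : S\PP
      [1,3] S\(S\PP)   <
        [1,2] "dog" : NP
        [2,3] "read" : (S\(S\PP))\NP
    [3,4] "that" : (S/(S\N))\S
  [4,7] S\N   >
    [4,6] (S\N)/N   >
      [4,5] "clearly" : ((S\N)/N)/NP
      [5,6] "park" : NP
    [6,7] "today" : N

(S\N)/N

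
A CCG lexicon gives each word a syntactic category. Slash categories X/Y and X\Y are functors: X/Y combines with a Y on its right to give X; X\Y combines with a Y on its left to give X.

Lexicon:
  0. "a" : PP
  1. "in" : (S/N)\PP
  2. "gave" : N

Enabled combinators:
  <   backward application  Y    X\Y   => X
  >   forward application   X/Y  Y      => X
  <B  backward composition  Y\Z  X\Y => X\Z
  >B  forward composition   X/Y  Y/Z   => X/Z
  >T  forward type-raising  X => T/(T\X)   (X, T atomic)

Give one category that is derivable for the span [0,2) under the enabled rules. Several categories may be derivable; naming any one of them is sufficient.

[0,3] S   >
  [0,2] S/N   <
    [0,1] "a" : PP
    [1,2] "in" : (S/N)\PP
  [2,3] "gave" : N

S/N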